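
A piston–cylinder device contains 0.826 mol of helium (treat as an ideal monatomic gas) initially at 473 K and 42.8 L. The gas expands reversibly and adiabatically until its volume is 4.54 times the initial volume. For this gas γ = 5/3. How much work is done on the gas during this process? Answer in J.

-3100 J

P₁ = nRT₁/V₁ = 0.826×8.314×473/42.8 = 75.9 kPa.
Adiabatic: TV^(γ−1) = const ⇒ T₂ = 473×(0.220)^0.667 = 173 K; PV^γ = const ⇒ P₂ = 6.10 kPa.
ΔU = nCvΔT = 0.826×12.5×(173−473) = -3100 J.
Q = 0 for an adiabatic process, so W = −ΔU = 3100 J.
Work done on the gas = −W_by = -3100 J.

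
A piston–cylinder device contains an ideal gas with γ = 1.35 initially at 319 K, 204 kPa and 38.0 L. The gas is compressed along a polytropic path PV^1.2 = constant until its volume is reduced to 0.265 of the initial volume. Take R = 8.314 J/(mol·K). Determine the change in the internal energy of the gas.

6740 J

n = P₁V₁/(RT₁) = 204×38.0/(8.314×319) = 2.92 mol.
Polytropic n=1.2: T₂ = T₁(V₁/V₂)^(n−1) = 319×(3.77)^0.20 = 416 K; P₂ = P₁(V₁/V₂)^n = 1000 kPa.
For an ideal gas ΔU = nCvΔT with Cv = R/(γ−1) = 23.8 J/(mol·K).
ΔU = 2.92×23.8×(416−319) = 6740 J.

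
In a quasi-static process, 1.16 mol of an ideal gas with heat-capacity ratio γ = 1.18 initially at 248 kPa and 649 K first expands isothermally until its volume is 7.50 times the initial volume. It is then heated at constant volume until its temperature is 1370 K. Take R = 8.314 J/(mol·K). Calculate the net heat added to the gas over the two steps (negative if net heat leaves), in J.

V₁ = nRT₁/P₁ = 1.16×8.314×649/248 = 25.2 L.
Step 1 — Isothermal: T stays 649 K; PV = const ⇒ V₂ = 189 L, P₂ = 33.1 kPa.
ΔU = 0 (ideal gas, T constant).
W = nRT ln(V₂/V₁) = 1.16×8.314×649×ln(7.50) = 12600 J.
Q = ΔU + W = 12600 J.
State after step 1: P = 33.1 kPa, V = 189 L, T = 649 K.
Step 2 — Isochoric: V stays 189 L; P/T = const ⇒ T₂ = 1370 K, P₂ = 69.8 kPa.
W = 0 (no volume change).
ΔU = nCvΔT = 1.16×46.2×(1370−649) = 38600 J.
Q = ΔU = 38600 J.
Net over both steps: W = 12600 J, Q = 51200 J, ΔU = 38600 J.

51200 J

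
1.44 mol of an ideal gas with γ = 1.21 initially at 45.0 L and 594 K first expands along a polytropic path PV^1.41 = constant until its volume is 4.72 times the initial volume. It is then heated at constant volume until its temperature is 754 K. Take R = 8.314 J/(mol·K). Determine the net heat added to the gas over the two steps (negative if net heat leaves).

P₁ = nRT₁/V₁ = 1.44×8.314×594/45.0 = 158 kPa.
Step 1 — Polytropic n=1.41: T₂ = T₁(V₁/V₂)^(n−1) = 594×(0.212)^0.41 = 314 K; P₂ = P₁(V₁/V₂)^n = 17.7 kPa.
W = (P₁V₁−P₂V₂)/(n−1) = (158×45.0−17.7×212)/0.41 = 8160 J.
ΔU = nCvΔT = 1.44×39.6×(314−594) = -15900 J.
Q = ΔU + W = -7780 J.
State after step 1: P = 17.7 kPa, V = 212 L, T = 314 K.
Step 2 — Isochoric: V stays 212 L; P/T = const ⇒ T₂ = 754 K, P₂ = 42.5 kPa.
W = 0 (no volume change).
ΔU = nCvΔT = 1.44×39.6×(754−314) = 25100 J.
Q = ΔU = 25100 J.
Net over both steps: W = 8160 J, Q = 17300 J, ΔU = 9120 J.

17300 J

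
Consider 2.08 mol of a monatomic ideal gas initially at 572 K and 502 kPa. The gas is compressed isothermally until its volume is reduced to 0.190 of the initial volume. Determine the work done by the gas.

-16400 J

V₁ = nRT₁/P₁ = 2.08×8.314×572/502 = 19.7 L.
Isothermal: T stays 572 K; PV = const ⇒ V₂ = 3.74 L, P₂ = 2640 kPa.
W = nRT ln(V₂/V₁) = 2.08×8.314×572×ln(0.190) = -16400 J.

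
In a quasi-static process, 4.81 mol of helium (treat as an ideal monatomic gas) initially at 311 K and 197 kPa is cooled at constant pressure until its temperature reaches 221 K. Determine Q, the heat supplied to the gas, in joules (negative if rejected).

-9000 J

V₁ = nRT₁/P₁ = 4.81×8.314×311/197 = 63.1 L.
Isobaric: P stays 197 kPa; V/T = const ⇒ T₂ = 221 K, V₂ = 44.9 L.
W = PΔV = 197×(44.9−63.1) kPa·L = -3600 J.
ΔU = nCvΔT = 4.81×12.5×(221−311) = -5400 J.
Q = ΔU + W = nCpΔT = -9000 J.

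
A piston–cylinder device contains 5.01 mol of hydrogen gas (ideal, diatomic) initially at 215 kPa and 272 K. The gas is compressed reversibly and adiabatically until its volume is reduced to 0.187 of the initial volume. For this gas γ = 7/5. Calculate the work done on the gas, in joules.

V₁ = nRT₁/P₁ = 5.01×8.314×272/215 = 52.7 L.
Adiabatic: TV^(γ−1) = const ⇒ T₂ = 272×(5.35)^0.400 = 532 K; PV^γ = const ⇒ P₂ = 2250 kPa.
ΔU = nCvΔT = 5.01×20.8×(532−272) = 27100 J.
Q = 0 for an adiabatic process, so W = −ΔU = -27100 J.
Work done on the gas = −W_by = 27100 J.

27100 J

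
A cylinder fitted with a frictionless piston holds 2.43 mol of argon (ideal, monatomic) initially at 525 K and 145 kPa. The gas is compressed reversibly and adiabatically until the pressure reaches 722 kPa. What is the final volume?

27.9 L

V₁ = nRT₁/P₁ = 2.43×8.314×525/145 = 73.1 L.
Adiabatic: T₂/T₁ = (P₂/P₁)^((γ−1)/γ) ⇒ T₂ = 525×(4.98)^0.400 = 998 K; V₂ = 27.9 L.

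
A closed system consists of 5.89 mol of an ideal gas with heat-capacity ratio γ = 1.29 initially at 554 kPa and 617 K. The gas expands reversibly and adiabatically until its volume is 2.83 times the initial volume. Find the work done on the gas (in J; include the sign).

V₁ = nRT₁/P₁ = 5.89×8.314×617/554 = 54.5 L.
Adiabatic: TV^(γ−1) = const ⇒ T₂ = 617×(0.353)^0.290 = 456 K; PV^γ = const ⇒ P₂ = 145 kPa.
ΔU = nCvΔT = 5.89×28.7×(456−617) = -27100 J.
Q = 0 for an adiabatic process, so W = −ΔU = 27100 J.
Work done on the gas = −W_by = -27100 J.

-27100 J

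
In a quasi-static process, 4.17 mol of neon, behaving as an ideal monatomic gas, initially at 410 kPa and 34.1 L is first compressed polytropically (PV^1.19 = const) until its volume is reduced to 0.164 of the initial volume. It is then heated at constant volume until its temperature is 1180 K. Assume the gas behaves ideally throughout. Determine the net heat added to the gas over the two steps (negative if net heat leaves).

10200 J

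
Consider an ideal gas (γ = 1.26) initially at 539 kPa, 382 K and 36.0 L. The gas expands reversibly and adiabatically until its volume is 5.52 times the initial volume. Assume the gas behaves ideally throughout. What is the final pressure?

62.6 kPa

Adiabatic: TV^(γ−1) = const ⇒ T₂ = 382×(0.181)^0.260 = 245 K; PV^γ = const ⇒ P₂ = 62.6 kPa.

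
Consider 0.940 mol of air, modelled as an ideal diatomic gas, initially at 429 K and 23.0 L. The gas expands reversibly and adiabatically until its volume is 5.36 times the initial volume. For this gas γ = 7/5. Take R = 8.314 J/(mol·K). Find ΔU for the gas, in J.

-4100 J

P₁ = nRT₁/V₁ = 0.940×8.314×429/23.0 = 146 kPa.
Adiabatic: TV^(γ−1) = const ⇒ T₂ = 429×(0.187)^0.400 = 219 K; PV^γ = const ⇒ P₂ = 13.9 kPa.
For an ideal gas ΔU = nCvΔT with Cv = (5/2)R = 20.8 J/(mol·K).
ΔU = 0.940×20.8×(219−429) = -4100 J.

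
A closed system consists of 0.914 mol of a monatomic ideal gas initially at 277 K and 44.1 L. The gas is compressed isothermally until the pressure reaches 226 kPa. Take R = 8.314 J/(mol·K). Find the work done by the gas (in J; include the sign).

P₁ = nRT₁/V₁ = 0.914×8.314×277/44.1 = 47.7 kPa.
Isothermal: T stays 277 K; PV = const ⇒ V₂ = 9.31 L, P₂ = 226 kPa.
W = nRT ln(V₂/V₁) = 0.914×8.314×277×ln(0.211) = -3270 J.

-3270 J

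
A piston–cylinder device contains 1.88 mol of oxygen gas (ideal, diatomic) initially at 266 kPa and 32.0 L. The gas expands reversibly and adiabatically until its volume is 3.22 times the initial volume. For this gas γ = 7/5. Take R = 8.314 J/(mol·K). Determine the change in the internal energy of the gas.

T₁ = P₁V₁/(nR) = 266×32.0/(1.88×8.314) = 545 K.
Adiabatic: TV^(γ−1) = const ⇒ T₂ = 545×(0.311)^0.400 = 341 K; PV^γ = const ⇒ P₂ = 51.7 kPa.
For an ideal gas ΔU = nCvΔT with Cv = (5/2)R = 20.8 J/(mol·K).
ΔU = 1.88×20.8×(341−545) = -7950 J.

-7950 J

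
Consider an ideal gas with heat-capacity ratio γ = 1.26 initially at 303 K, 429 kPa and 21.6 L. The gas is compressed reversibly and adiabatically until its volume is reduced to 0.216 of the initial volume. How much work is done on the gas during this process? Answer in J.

17400 J

n = P₁V₁/(RT₁) = 429×21.6/(8.314×303) = 3.68 mol.
Adiabatic: TV^(γ−1) = const ⇒ T₂ = 303×(4.63)^0.260 = 451 K; PV^γ = const ⇒ P₂ = 2960 kPa.
ΔU = nCvΔT = 3.68×32.0×(451−303) = 17400 J.
Q = 0 for an adiabatic process, so W = −ΔU = -17400 J.
Work done on the gas = −W_by = 17400 J.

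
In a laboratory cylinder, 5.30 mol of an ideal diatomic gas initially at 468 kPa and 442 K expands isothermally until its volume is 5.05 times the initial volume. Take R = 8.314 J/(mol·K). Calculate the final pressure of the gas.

92.7 kPa

V₁ = nRT₁/P₁ = 5.30×8.314×442/468 = 41.6 L.
Isothermal: T stays 442 K; PV = const ⇒ V₂ = 210 L, P₂ = 92.7 kPa.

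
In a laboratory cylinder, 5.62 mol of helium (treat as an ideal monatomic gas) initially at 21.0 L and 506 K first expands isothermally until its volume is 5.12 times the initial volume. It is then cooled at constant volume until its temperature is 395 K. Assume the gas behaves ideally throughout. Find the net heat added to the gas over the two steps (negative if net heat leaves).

P₁ = nRT₁/V₁ = 5.62×8.314×506/21.0 = 1130 kPa.
Step 1 — Isothermal: T stays 506 K; PV = const ⇒ V₂ = 108 L, P₂ = 220 kPa.
ΔU = 0 (ideal gas, T constant).
W = nRT ln(V₂/V₁) = 5.62×8.314×506×ln(5.12) = 38600 J.
Q = ΔU + W = 38600 J.
State after step 1: P = 220 kPa, V = 108 L, T = 506 K.
Step 2 — Isochoric: V stays 108 L; P/T = const ⇒ T₂ = 395 K, P₂ = 172 kPa.
W = 0 (no volume change).
ΔU = nCvΔT = 5.62×12.5×(395−506) = -7780 J.
Q = ΔU = -7780 J.
Net over both steps: W = 38600 J, Q = 30800 J, ΔU = -7780 J.

30800 J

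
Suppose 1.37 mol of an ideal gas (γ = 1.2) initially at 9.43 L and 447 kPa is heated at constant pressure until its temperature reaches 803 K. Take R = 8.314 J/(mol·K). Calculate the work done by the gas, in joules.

4930 J

T₁ = P₁V₁/(nR) = 447×9.43/(1.37×8.314) = 370 K.
Isobaric: P stays 447 kPa; V/T = const ⇒ T₂ = 803 K, V₂ = 20.5 L.
W = PΔV = 447×(20.5−9.43) kPa·L = 4930 J.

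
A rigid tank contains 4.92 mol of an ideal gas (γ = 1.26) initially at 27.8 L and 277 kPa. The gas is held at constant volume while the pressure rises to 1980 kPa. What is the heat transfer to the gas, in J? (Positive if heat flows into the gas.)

182000 J

T₁ = P₁V₁/(nR) = 277×27.8/(4.92×8.314) = 188 K.
Isochoric: V stays 27.8 L; P/T = const ⇒ T₂ = 1350 K, P₂ = 1980 kPa.
W = 0 (no volume change).
ΔU = nCvΔT = 4.92×32.0×(1350−188) = 182000 J.
Q = ΔU = 182000 J.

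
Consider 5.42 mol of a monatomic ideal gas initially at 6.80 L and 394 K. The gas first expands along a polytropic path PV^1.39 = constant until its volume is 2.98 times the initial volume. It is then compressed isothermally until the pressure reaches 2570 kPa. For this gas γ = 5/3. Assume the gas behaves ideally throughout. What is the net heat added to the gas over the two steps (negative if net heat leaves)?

-10900 J

P₁ = nRT₁/V₁ = 5.42×8.314×394/6.80 = 2610 kPa.
Step 1 — Polytropic n=1.39: T₂ = T₁(V₁/V₂)^(n−1) = 394×(0.336)^0.39 = 257 K; P₂ = P₁(V₁/V₂)^n = 572 kPa.
W = (P₁V₁−P₂V₂)/(n−1) = (2610×6.80−572×20.3)/0.39 = 15800 J.
ΔU = nCvΔT = 5.42×12.5×(257−394) = -9240 J.
Q = ΔU + W = 6550 J.
State after step 1: P = 572 kPa, V = 20.3 L, T = 257 K.
Step 2 — Isothermal: T stays 257 K; PV = const ⇒ V₂ = 4.51 L, P₂ = 2570 kPa.
ΔU = 0 (ideal gas, T constant).
W = nRT ln(V₂/V₁) = 5.42×8.314×257×ln(0.223) = -17400 J.
Q = ΔU + W = -17400 J.
Net over both steps: W = -1630 J, Q = -10900 J, ΔU = -9240 J.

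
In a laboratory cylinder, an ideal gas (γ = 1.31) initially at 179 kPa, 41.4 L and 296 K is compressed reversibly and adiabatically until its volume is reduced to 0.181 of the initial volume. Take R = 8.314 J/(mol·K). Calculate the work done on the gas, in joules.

16700 J

n = P₁V₁/(RT₁) = 179×41.4/(8.314×296) = 3.01 mol.
Adiabatic: TV^(γ−1) = const ⇒ T₂ = 296×(5.52)^0.310 = 503 K; PV^γ = const ⇒ P₂ = 1680 kPa.
ΔU = nCvΔT = 3.01×26.8×(503−296) = 16700 J.
Q = 0 for an adiabatic process, so W = −ΔU = -16700 J.
Work done on the gas = −W_by = 16700 J.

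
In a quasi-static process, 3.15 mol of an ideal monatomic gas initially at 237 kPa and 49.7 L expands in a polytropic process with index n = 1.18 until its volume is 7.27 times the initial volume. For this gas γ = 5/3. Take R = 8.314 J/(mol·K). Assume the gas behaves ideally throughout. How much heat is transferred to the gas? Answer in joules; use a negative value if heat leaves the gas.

14300 J

T₁ = P₁V₁/(nR) = 237×49.7/(3.15×8.314) = 450 K.
Polytropic n=1.18: T₂ = T₁(V₁/V₂)^(n−1) = 450×(0.138)^0.18 = 315 K; P₂ = P₁(V₁/V₂)^n = 22.8 kPa.
W = (P₁V₁−P₂V₂)/(n−1) = (237×49.7−22.8×361)/0.18 = 19600 J.
ΔU = nCvΔT = 3.15×12.5×(315−450) = -5310 J.
Q = ΔU + W = 14300 J.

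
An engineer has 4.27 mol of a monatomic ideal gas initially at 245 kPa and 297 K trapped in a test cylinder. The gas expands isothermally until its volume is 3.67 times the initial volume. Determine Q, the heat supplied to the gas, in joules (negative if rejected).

V₁ = nRT₁/P₁ = 4.27×8.314×297/245 = 43.0 L.
Isothermal: T stays 297 K; PV = const ⇒ V₂ = 158 L, P₂ = 66.8 kPa.
ΔU = 0 (ideal gas, T constant).
W = nRT ln(V₂/V₁) = 4.27×8.314×297×ln(3.67) = 13700 J.
Q = ΔU + W = 13700 J.

13700 J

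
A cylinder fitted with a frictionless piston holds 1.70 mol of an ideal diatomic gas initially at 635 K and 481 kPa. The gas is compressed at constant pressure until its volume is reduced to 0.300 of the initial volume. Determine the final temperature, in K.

V₁ = nRT₁/P₁ = 1.70×8.314×635/481 = 18.7 L.
Isobaric: P stays 481 kPa; V/T = const ⇒ T₂ = 190 K, V₂ = 5.60 L.

190 K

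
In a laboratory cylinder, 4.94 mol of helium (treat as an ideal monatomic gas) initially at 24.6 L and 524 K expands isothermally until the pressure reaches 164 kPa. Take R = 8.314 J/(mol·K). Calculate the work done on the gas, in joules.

-36000 J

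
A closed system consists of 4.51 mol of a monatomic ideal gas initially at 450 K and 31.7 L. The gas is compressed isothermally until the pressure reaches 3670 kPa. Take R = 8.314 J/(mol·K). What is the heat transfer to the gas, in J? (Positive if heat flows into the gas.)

-32600 J

P₁ = nRT₁/V₁ = 4.51×8.314×450/31.7 = 532 kPa.
Isothermal: T stays 450 K; PV = const ⇒ V₂ = 4.60 L, P₂ = 3670 kPa.
ΔU = 0 (ideal gas, T constant).
W = nRT ln(V₂/V₁) = 4.51×8.314×450×ln(0.145) = -32600 J.
Q = ΔU + W = -32600 J.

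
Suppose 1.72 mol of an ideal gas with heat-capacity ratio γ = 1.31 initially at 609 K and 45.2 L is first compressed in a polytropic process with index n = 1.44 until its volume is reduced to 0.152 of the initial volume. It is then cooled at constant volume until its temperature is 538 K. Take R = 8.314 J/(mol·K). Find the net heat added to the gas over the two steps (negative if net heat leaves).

P₁ = nRT₁/V₁ = 1.72×8.314×609/45.2 = 193 kPa.
Step 1 — Polytropic n=1.44: T₂ = T₁(V₁/V₂)^(n−1) = 609×(6.58)^0.44 = 1400 K; P₂ = P₁(V₁/V₂)^n = 2900 kPa.
W = (P₁V₁−P₂V₂)/(n−1) = (193×45.2−2900×6.87)/0.44 = -25500 J.
ΔU = nCvΔT = 1.72×26.8×(1400−609) = 36300 J.
Q = ΔU + W = 10700 J.
State after step 1: P = 2900 kPa, V = 6.87 L, T = 1400 K.
Step 2 — Isochoric: V stays 6.87 L; P/T = const ⇒ T₂ = 538 K, P₂ = 1120 kPa.
W = 0 (no volume change).
ΔU = nCvΔT = 1.72×26.8×(538−1400) = -39500 J.
Q = ΔU = -39500 J.
Net over both steps: W = -25500 J, Q = -28800 J, ΔU = -3280 J.

-28800 J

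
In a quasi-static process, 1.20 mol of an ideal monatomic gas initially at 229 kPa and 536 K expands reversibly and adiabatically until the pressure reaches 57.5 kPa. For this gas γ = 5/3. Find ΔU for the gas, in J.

V₁ = nRT₁/P₁ = 1.20×8.314×536/229 = 23.4 L.
Adiabatic: T₂/T₁ = (P₂/P₁)^((γ−1)/γ) ⇒ T₂ = 536×(0.251)^0.400 = 308 K; V₂ = 53.5 L.
For an ideal gas ΔU = nCvΔT with Cv = (3/2)R = 12.5 J/(mol·K).
ΔU = 1.20×12.5×(308−536) = -3410 J.

-3410 J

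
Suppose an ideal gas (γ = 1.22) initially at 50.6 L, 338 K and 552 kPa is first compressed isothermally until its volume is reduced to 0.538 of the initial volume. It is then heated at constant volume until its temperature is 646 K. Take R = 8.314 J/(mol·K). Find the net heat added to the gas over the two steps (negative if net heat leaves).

98400 J

n = P₁V₁/(RT₁) = 552×50.6/(8.314×338) = 9.94 mol.
Step 1 — Isothermal: T stays 338 K; PV = const ⇒ V₂ = 27.2 L, P₂ = 1030 kPa.
ΔU = 0 (ideal gas, T constant).
W = nRT ln(V₂/V₁) = 9.94×8.314×338×ln(0.538) = -17300 J.
Q = ΔU + W = -17300 J.
State after step 1: P = 1030 kPa, V = 27.2 L, T = 338 K.
Step 2 — Isochoric: V stays 27.2 L; P/T = const ⇒ T₂ = 646 K, P₂ = 1960 kPa.
W = 0 (no volume change).
ΔU = nCvΔT = 9.94×37.8×(646−338) = 116000 J.
Q = ΔU = 116000 J.
Net over both steps: W = -17300 J, Q = 98400 J, ΔU = 116000 J.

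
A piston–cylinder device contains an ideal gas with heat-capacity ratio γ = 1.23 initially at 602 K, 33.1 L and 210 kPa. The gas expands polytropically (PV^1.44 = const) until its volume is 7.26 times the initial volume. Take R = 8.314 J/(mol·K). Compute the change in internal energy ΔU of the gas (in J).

-17600 J

n = P₁V₁/(RT₁) = 210×33.1/(8.314×602) = 1.39 mol.
Polytropic n=1.44: T₂ = T₁(V₁/V₂)^(n−1) = 602×(0.138)^0.44 = 252 K; P₂ = P₁(V₁/V₂)^n = 12.1 kPa.
For an ideal gas ΔU = nCvΔT with Cv = R/(γ−1) = 36.1 J/(mol·K).
ΔU = 1.39×36.1×(252−602) = -17600 J.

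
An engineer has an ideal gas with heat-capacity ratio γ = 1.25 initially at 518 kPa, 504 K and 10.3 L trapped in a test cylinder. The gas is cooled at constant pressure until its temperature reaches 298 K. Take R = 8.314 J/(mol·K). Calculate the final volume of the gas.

Isobaric: P stays 518 kPa; V/T = const ⇒ T₂ = 298 K, V₂ = 6.09 L.

6.09 L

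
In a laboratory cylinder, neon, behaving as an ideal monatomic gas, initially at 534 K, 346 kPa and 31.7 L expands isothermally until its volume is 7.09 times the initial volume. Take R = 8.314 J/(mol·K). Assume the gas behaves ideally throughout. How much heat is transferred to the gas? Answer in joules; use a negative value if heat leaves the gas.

n = P₁V₁/(RT₁) = 346×31.7/(8.314×534) = 2.47 mol.
Isothermal: T stays 534 K; PV = const ⇒ V₂ = 225 L, P₂ = 48.8 kPa.
ΔU = 0 (ideal gas, T constant).
W = nRT ln(V₂/V₁) = 2.47×8.314×534×ln(7.09) = 21500 J.
Q = ΔU + W = 21500 J.

21500 J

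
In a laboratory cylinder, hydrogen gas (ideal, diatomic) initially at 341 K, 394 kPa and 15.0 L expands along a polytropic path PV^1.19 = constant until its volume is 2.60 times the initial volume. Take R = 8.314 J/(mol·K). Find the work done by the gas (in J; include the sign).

5160 J

n = P₁V₁/(RT₁) = 394×15.0/(8.314×341) = 2.08 mol.
Polytropic n=1.19: T₂ = T₁(V₁/V₂)^(n−1) = 341×(0.385)^0.19 = 284 K; P₂ = P₁(V₁/V₂)^n = 126 kPa.
W = (P₁V₁−P₂V₂)/(n−1) = (394×15.0−126×39.0)/0.19 = 5160 J.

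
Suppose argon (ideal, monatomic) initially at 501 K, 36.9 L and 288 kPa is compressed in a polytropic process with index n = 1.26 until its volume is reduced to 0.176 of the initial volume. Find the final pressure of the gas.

2570 kPa

Polytropic n=1.26: T₂ = T₁(V₁/V₂)^(n−1) = 501×(5.68)^0.26 = 787 K; P₂ = P₁(V₁/V₂)^n = 2570 kPa.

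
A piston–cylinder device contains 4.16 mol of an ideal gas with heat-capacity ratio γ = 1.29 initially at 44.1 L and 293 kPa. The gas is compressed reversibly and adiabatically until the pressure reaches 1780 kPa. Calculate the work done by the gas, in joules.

-22300 J

T₁ = P₁V₁/(nR) = 293×44.1/(4.16×8.314) = 374 K.
Adiabatic: T₂/T₁ = (P₂/P₁)^((γ−1)/γ) ⇒ T₂ = 374×(6.08)^0.225 = 560 K; V₂ = 10.9 L.
ΔU = nCvΔT = 4.16×28.7×(560−374) = 22300 J.
Q = 0 for an adiabatic process, so W = −ΔU = -22300 J.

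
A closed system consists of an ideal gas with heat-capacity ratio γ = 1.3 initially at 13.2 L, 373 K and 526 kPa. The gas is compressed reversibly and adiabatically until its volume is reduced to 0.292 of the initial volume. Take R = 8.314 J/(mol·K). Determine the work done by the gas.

n = P₁V₁/(RT₁) = 526×13.2/(8.314×373) = 2.24 mol.
Adiabatic: TV^(γ−1) = const ⇒ T₂ = 373×(3.42)^0.300 = 540 K; PV^γ = const ⇒ P₂ = 2610 kPa.
ΔU = nCvΔT = 2.24×27.7×(540−373) = 10300 J.
Q = 0 for an adiabatic process, so W = −ΔU = -10300 J.

-10300 J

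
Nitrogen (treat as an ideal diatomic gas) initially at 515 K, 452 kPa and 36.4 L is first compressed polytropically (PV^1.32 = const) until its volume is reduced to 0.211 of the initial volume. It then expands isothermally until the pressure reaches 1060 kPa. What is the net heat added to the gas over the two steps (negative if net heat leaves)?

n = P₁V₁/(RT₁) = 452×36.4/(8.314×515) = 3.84 mol.
Step 1 — Polytropic n=1.32: T₂ = T₁(V₁/V₂)^(n−1) = 515×(4.74)^0.32 = 847 K; P₂ = P₁(V₁/V₂)^n = 3520 kPa.
W = (P₁V₁−P₂V₂)/(n−1) = (452×36.4−3520×7.68)/0.32 = -33200 J.
ΔU = nCvΔT = 3.84×20.8×(847−515) = 26500 J.
Q = ΔU + W = -6640 J.
State after step 1: P = 3520 kPa, V = 7.68 L, T = 847 K.
Step 2 — Isothermal: T stays 847 K; PV = const ⇒ V₂ = 25.5 L, P₂ = 1060 kPa.
ΔU = 0 (ideal gas, T constant).
W = nRT ln(V₂/V₁) = 3.84×8.314×847×ln(3.32) = 32500 J.
Q = ΔU + W = 32500 J.
Net over both steps: W = -653 J, Q = 25900 J, ΔU = 26500 J.

25900 J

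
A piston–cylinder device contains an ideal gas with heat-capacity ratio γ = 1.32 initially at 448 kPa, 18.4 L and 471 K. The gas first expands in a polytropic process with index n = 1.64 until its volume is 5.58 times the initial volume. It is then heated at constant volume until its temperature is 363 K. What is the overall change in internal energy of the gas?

n = P₁V₁/(RT₁) = 448×18.4/(8.314×471) = 2.11 mol.
Step 1 — Polytropic n=1.64: T₂ = T₁(V₁/V₂)^(n−1) = 471×(0.179)^0.64 = 157 K; P₂ = P₁(V₁/V₂)^n = 26.7 kPa.
W = (P₁V₁−P₂V₂)/(n−1) = (448×18.4−26.7×103)/0.64 = 8590 J.
ΔU = nCvΔT = 2.11×26.0×(157−471) = -17200 J.
Q = ΔU + W = -8590 J.
State after step 1: P = 26.7 kPa, V = 103 L, T = 157 K.
Step 2 — Isochoric: V stays 103 L; P/T = const ⇒ T₂ = 363 K, P₂ = 61.9 kPa.
W = 0 (no volume change).
ΔU = nCvΔT = 2.11×26.0×(363−157) = 11300 J.
Q = ΔU = 11300 J.
Net over both steps: W = 8590 J, Q = 2690 J, ΔU = -5910 J.

-5910 J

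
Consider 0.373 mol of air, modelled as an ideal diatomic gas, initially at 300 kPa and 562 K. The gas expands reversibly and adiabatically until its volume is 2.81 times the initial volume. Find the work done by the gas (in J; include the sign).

1470 J

V₁ = nRT₁/P₁ = 0.373×8.314×562/300 = 5.81 L.
Adiabatic: TV^(γ−1) = const ⇒ T₂ = 562×(0.356)^0.400 = 372 K; PV^γ = const ⇒ P₂ = 70.6 kPa.
ΔU = nCvΔT = 0.373×20.8×(372−562) = -1470 J.
Q = 0 for an adiabatic process, so W = −ΔU = 1470 J.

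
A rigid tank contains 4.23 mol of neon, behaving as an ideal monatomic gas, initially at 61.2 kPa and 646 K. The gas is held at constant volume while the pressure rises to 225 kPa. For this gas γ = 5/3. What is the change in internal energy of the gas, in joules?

91200 J

V₁ = nRT₁/P₁ = 4.23×8.314×646/61.2 = 371 L.
Isochoric: V stays 371 L; P/T = const ⇒ T₂ = 2380 K, P₂ = 225 kPa.
For an ideal gas ΔU = nCvΔT with Cv = (3/2)R = 12.5 J/(mol·K).
ΔU = 4.23×12.5×(2380−646) = 91200 J.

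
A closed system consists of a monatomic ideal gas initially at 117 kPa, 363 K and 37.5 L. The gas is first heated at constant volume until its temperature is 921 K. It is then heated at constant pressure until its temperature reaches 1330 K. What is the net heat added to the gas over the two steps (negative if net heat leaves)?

22500 J

n = P₁V₁/(RT₁) = 117×37.5/(8.314×363) = 1.45 mol.
Step 1 — Isochoric: V stays 37.5 L; P/T = const ⇒ T₂ = 921 K, P₂ = 297 kPa.
W = 0 (no volume change).
ΔU = nCvΔT = 1.45×12.5×(921−363) = 10100 J.
Q = ΔU = 10100 J.
State after step 1: P = 297 kPa, V = 37.5 L, T = 921 K.
Step 2 — Isobaric: P stays 297 kPa; V/T = const ⇒ T₂ = 1330 K, V₂ = 54.2 L.
W = PΔV = 297×(54.2−37.5) kPa·L = 4940 J.
ΔU = nCvΔT = 1.45×12.5×(1330−921) = 7420 J.
Q = ΔU + W = nCpΔT = 12400 J.
Net over both steps: W = 4940 J, Q = 22500 J, ΔU = 17500 J.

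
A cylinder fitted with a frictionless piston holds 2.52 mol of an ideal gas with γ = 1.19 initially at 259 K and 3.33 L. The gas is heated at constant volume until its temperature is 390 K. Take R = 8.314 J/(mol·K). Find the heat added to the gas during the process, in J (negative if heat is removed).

14400 J

P₁ = nRT₁/V₁ = 2.52×8.314×259/3.33 = 1630 kPa.
Isochoric: V stays 3.33 L; P/T = const ⇒ T₂ = 390 K, P₂ = 2450 kPa.
W = 0 (no volume change).
ΔU = nCvΔT = 2.52×43.8×(390−259) = 14400 J.
Q = ΔU = 14400 J.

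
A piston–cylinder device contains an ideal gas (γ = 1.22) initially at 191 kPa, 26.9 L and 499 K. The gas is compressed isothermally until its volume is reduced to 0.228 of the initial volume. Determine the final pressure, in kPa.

838 kPa

Isothermal: T stays 499 K; PV = const ⇒ V₂ = 6.13 L, P₂ = 838 kPa.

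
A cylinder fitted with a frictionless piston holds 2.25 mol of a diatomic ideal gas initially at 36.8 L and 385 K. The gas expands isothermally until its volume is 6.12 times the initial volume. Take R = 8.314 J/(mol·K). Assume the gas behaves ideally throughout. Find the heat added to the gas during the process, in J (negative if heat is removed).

13000 J

P₁ = nRT₁/V₁ = 2.25×8.314×385/36.8 = 196 kPa.
Isothermal: T stays 385 K; PV = const ⇒ V₂ = 225 L, P₂ = 32.0 kPa.
ΔU = 0 (ideal gas, T constant).
W = nRT ln(V₂/V₁) = 2.25×8.314×385×ln(6.12) = 13000 J.
Q = ΔU + W = 13000 J.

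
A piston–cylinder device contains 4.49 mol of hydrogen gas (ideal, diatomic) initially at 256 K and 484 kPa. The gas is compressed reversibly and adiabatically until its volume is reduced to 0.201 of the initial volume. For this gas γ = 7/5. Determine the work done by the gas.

V₁ = nRT₁/P₁ = 4.49×8.314×256/484 = 19.7 L.
Adiabatic: TV^(γ−1) = const ⇒ T₂ = 256×(4.98)^0.400 = 486 K; PV^γ = const ⇒ P₂ = 4570 kPa.
ΔU = nCvΔT = 4.49×20.8×(486−256) = 21500 J.
Q = 0 for an adiabatic process, so W = −ΔU = -21500 J.

-21500 J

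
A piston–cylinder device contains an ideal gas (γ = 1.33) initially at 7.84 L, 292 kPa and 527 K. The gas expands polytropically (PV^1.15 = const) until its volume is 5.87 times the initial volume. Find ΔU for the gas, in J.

-1620 J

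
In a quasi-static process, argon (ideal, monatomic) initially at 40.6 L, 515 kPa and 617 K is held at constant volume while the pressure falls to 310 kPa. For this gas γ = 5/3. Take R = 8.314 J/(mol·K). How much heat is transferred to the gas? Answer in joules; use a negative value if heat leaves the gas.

-12500 J

n = P₁V₁/(RT₁) = 515×40.6/(8.314×617) = 4.08 mol.
Isochoric: V stays 40.6 L; P/T = const ⇒ T₂ = 371 K, P₂ = 310 kPa.
W = 0 (no volume change).
ΔU = nCvΔT = 4.08×12.5×(371−617) = -12500 J.
Q = ΔU = -12500 J.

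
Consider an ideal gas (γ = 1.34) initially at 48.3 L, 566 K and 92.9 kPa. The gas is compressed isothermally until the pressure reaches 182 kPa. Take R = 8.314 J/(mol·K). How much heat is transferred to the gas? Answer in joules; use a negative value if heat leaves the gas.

-3020 J

n = P₁V₁/(RT₁) = 92.9×48.3/(8.314×566) = 0.954 mol.
Isothermal: T stays 566 K; PV = const ⇒ V₂ = 24.7 L, P₂ = 182 kPa.
ΔU = 0 (ideal gas, T constant).
W = nRT ln(V₂/V₁) = 0.954×8.314×566×ln(0.510) = -3020 J.
Q = ΔU + W = -3020 J.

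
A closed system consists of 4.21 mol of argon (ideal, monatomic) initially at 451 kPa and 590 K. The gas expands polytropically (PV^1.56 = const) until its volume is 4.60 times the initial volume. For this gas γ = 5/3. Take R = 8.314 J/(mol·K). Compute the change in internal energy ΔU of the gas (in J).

-17800 J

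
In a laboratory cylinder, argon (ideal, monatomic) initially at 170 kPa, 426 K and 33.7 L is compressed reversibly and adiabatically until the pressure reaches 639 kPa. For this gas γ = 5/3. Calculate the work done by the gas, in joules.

n = P₁V₁/(RT₁) = 170×33.7/(8.314×426) = 1.62 mol.
Adiabatic: T₂/T₁ = (P₂/P₁)^((γ−1)/γ) ⇒ T₂ = 426×(3.76)^0.400 = 723 K; V₂ = 15.2 L.
ΔU = nCvΔT = 1.62×12.5×(723−426) = 6000 J.
Q = 0 for an adiabatic process, so W = −ΔU = -6000 J.

-6000 J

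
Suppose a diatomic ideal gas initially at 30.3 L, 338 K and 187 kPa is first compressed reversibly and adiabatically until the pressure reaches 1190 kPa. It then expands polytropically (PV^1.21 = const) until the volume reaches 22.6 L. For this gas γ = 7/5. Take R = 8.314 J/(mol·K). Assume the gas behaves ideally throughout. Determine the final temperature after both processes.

n = P₁V₁/(RT₁) = 187×30.3/(8.314×338) = 2.02 mol.
Step 1 — Adiabatic: T₂/T₁ = (P₂/P₁)^((γ−1)/γ) ⇒ T₂ = 338×(6.36)^0.286 = 574 K; V₂ = 8.08 L.
ΔU = nCvΔT = 2.02×20.8×(574−338) = 9870 J.
Q = 0 for an adiabatic process, so W = −ΔU = -9870 J.
State after step 1: P = 1190 kPa, V = 8.08 L, T = 574 K.
Step 2 — Polytropic n=1.21: T₂ = T₁(V₁/V₂)^(n−1) = 574×(0.357)^0.21 = 462 K; P₂ = P₁(V₁/V₂)^n = 343 kPa.
W = (P₁V₁−P₂V₂)/(n−1) = (1190×8.08−343×22.6)/0.21 = 8890 J.
ΔU = nCvΔT = 2.02×20.8×(462−574) = -4670 J.
Q = ΔU + W = 4220 J.
Net over both steps: W = -976 J, Q = 4220 J, ΔU = 5200 J.

462 K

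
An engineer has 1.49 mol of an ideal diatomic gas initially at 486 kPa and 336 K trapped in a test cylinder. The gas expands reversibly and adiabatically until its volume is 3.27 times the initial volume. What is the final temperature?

209 K

V₁ = nRT₁/P₁ = 1.49×8.314×336/486 = 8.56 L.
Adiabatic: TV^(γ−1) = const ⇒ T₂ = 336×(0.306)^0.400 = 209 K; PV^γ = const ⇒ P₂ = 92.5 kPa.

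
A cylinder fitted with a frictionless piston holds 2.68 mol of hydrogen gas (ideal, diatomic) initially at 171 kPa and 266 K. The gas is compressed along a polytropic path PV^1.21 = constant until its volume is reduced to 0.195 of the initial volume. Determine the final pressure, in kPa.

1240 kPa

V₁ = nRT₁/P₁ = 2.68×8.314×266/171 = 34.7 L.
Polytropic n=1.21: T₂ = T₁(V₁/V₂)^(n−1) = 266×(5.13)^0.21 = 375 K; P₂ = P₁(V₁/V₂)^n = 1240 kPa.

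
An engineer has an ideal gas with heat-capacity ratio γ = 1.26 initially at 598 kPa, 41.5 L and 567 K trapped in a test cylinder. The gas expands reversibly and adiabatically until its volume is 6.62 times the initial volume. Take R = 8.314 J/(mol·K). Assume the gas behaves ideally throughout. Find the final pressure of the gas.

Adiabatic: TV^(γ−1) = const ⇒ T₂ = 567×(0.151)^0.260 = 347 K; PV^γ = const ⇒ P₂ = 55.3 kPa.

55.3 kPa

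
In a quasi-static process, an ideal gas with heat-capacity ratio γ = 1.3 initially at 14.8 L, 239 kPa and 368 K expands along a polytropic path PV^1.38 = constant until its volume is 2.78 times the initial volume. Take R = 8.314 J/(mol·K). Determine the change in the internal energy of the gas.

n = P₁V₁/(RT₁) = 239×14.8/(8.314×368) = 1.16 mol.
Polytropic n=1.38: T₂ = T₁(V₁/V₂)^(n−1) = 368×(0.360)^0.38 = 250 K; P₂ = P₁(V₁/V₂)^n = 58.3 kPa.
For an ideal gas ΔU = nCvΔT with Cv = R/(γ−1) = 27.7 J/(mol·K).
ΔU = 1.16×27.7×(250−368) = -3800 J.

-3800 J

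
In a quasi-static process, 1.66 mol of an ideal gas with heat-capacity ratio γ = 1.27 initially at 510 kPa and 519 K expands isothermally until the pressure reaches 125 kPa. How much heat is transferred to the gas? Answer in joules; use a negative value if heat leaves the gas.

V₁ = nRT₁/P₁ = 1.66×8.314×519/510 = 14.0 L.
Isothermal: T stays 519 K; PV = const ⇒ V₂ = 57.3 L, P₂ = 125 kPa.
ΔU = 0 (ideal gas, T constant).
W = nRT ln(V₂/V₁) = 1.66×8.314×519×ln(4.08) = 10100 J.
Q = ΔU + W = 10100 J.

10100 J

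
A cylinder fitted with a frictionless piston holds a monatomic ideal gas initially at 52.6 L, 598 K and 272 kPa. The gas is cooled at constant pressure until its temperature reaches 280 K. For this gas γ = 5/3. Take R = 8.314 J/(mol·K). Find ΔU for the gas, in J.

n = P₁V₁/(RT₁) = 272×52.6/(8.314×598) = 2.88 mol.
Isobaric: P stays 272 kPa; V/T = const ⇒ T₂ = 280 K, V₂ = 24.6 L.
For an ideal gas ΔU = nCvΔT with Cv = (3/2)R = 12.5 J/(mol·K).
ΔU = 2.88×12.5×(280−598) = -11400 J.

-11400 J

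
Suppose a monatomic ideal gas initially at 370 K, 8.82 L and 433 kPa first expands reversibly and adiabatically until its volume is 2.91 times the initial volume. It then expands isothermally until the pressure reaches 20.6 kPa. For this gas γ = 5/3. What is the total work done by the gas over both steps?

5290 J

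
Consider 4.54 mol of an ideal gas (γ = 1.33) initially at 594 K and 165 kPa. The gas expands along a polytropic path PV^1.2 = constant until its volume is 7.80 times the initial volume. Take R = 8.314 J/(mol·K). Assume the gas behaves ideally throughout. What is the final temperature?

V₁ = nRT₁/P₁ = 4.54×8.314×594/165 = 136 L.
Polytropic n=1.2: T₂ = T₁(V₁/V₂)^(n−1) = 594×(0.128)^0.20 = 394 K; P₂ = P₁(V₁/V₂)^n = 14.0 kPa.

394 K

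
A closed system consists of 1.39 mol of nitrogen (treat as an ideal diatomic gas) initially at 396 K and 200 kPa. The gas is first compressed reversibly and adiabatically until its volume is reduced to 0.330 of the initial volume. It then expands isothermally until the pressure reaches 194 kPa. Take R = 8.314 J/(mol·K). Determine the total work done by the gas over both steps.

4900 J

V₁ = nRT₁/P₁ = 1.39×8.314×396/200 = 22.9 L.
Step 1 — Adiabatic: TV^(γ−1) = const ⇒ T₂ = 396×(3.03)^0.400 = 617 K; PV^γ = const ⇒ P₂ = 944 kPa.
ΔU = nCvΔT = 1.39×20.8×(617−396) = 6390 J.
Q = 0 for an adiabatic process, so W = −ΔU = -6390 J.
State after step 1: P = 944 kPa, V = 7.55 L, T = 617 K.
Step 2 — Isothermal: T stays 617 K; PV = const ⇒ V₂ = 36.8 L, P₂ = 194 kPa.
ΔU = 0 (ideal gas, T constant).
W = nRT ln(V₂/V₁) = 1.39×8.314×617×ln(4.87) = 11300 J.
Q = ΔU + W = 11300 J.
Net over both steps: W = 4900 J, Q = 11300 J, ΔU = 6390 J.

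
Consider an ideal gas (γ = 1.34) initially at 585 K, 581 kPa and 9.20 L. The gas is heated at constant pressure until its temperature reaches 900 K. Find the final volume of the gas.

14.2 L

Isobaric: P stays 581 kPa; V/T = const ⇒ T₂ = 900 K, V₂ = 14.2 L.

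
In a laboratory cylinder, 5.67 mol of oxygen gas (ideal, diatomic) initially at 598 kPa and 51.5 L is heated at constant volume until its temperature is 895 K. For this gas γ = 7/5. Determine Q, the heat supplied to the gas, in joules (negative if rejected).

28500 J

T₁ = P₁V₁/(nR) = 598×51.5/(5.67×8.314) = 653 K.
Isochoric: V stays 51.5 L; P/T = const ⇒ T₂ = 895 K, P₂ = 819 kPa.
W = 0 (no volume change).
ΔU = nCvΔT = 5.67×20.8×(895−653) = 28500 J.
Q = ΔU = 28500 J.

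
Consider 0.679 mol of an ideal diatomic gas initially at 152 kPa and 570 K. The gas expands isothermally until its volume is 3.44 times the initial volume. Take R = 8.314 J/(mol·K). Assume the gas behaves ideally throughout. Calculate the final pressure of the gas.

V₁ = nRT₁/P₁ = 0.679×8.314×570/152 = 21.2 L.
Isothermal: T stays 570 K; PV = const ⇒ V₂ = 72.8 L, P₂ = 44.2 kPa.

44.2 kPa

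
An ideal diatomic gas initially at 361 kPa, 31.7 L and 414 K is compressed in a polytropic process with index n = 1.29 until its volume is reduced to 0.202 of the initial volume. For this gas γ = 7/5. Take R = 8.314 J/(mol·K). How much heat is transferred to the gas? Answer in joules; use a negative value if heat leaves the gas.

n = P₁V₁/(RT₁) = 361×31.7/(8.314×414) = 3.32 mol.
Polytropic n=1.29: T₂ = T₁(V₁/V₂)^(n−1) = 414×(4.95)^0.29 = 658 K; P₂ = P₁(V₁/V₂)^n = 2840 kPa.
W = (P₁V₁−P₂V₂)/(n−1) = (361×31.7−2840×6.40)/0.29 = -23300 J.
ΔU = nCvΔT = 3.32×20.8×(658−414) = 16900 J.
Q = ΔU + W = -6400 J.

-6400 J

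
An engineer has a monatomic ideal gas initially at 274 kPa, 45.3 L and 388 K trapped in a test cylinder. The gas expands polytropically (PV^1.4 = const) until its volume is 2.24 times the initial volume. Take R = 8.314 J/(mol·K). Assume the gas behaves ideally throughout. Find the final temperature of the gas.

281 K

Polytropic n=1.4: T₂ = T₁(V₁/V₂)^(n−1) = 388×(0.446)^0.40 = 281 K; P₂ = P₁(V₁/V₂)^n = 88.6 kPa.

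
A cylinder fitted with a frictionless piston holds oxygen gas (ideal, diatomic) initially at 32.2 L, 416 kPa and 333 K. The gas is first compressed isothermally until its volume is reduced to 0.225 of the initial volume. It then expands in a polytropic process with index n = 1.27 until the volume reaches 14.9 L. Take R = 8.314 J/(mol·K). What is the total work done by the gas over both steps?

-11200 J

n = P₁V₁/(RT₁) = 416×32.2/(8.314×333) = 4.84 mol.
Step 1 — Isothermal: T stays 333 K; PV = const ⇒ V₂ = 7.25 L, P₂ = 1850 kPa.
ΔU = 0 (ideal gas, T constant).
W = nRT ln(V₂/V₁) = 4.84×8.314×333×ln(0.225) = -20000 J.
Q = ΔU + W = -20000 J.
State after step 1: P = 1850 kPa, V = 7.25 L, T = 333 K.
Step 2 — Polytropic n=1.27: T₂ = T₁(V₁/V₂)^(n−1) = 333×(0.486)^0.27 = 274 K; P₂ = P₁(V₁/V₂)^n = 740 kPa.
W = (P₁V₁−P₂V₂)/(n−1) = (1850×7.25−740×14.9)/0.27 = 8780 J.
ΔU = nCvΔT = 4.84×20.8×(274−333) = -5920 J.
Q = ΔU + W = 2850 J.
Net over both steps: W = -11200 J, Q = -17100 J, ΔU = -5920 J.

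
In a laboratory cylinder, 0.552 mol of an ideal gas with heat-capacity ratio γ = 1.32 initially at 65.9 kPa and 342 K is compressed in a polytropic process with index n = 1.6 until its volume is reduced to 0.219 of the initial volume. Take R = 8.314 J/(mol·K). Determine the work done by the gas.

-3890 J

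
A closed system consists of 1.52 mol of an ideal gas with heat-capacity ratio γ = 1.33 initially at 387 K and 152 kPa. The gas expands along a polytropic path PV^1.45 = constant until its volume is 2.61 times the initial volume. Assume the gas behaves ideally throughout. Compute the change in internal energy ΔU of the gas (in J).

V₁ = nRT₁/P₁ = 1.52×8.314×387/152 = 32.2 L.
Polytropic n=1.45: T₂ = T₁(V₁/V₂)^(n−1) = 387×(0.383)^0.45 = 251 K; P₂ = P₁(V₁/V₂)^n = 37.8 kPa.
For an ideal gas ΔU = nCvΔT with Cv = R/(γ−1) = 25.2 J/(mol·K).
ΔU = 1.52×25.2×(251−387) = -5200 J.

-5200 J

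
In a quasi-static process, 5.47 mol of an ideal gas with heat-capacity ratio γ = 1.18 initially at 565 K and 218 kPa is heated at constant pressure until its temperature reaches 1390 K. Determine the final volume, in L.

V₁ = nRT₁/P₁ = 5.47×8.314×565/218 = 118 L.
Isobaric: P stays 218 kPa; V/T = const ⇒ T₂ = 1390 K, V₂ = 290 L.

290 L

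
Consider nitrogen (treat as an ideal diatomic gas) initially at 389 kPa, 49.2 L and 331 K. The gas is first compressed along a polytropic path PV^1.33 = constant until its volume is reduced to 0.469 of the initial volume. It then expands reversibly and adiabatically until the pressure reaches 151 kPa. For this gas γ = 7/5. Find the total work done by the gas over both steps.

9810 J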